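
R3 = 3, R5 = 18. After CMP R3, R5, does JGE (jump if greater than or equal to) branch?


Trace:
  R3 = 3, R5 = 18
  CMP R3, R5  → compares 3 vs 18
  JGE checks: is 3 greater than or equal to 18?
  3 < 18, so condition is false
Branch taken: No

No


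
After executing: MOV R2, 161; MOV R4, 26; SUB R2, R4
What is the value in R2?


Register state trace:
  MOV R2, 161  → R2 = 161
  MOV R4, 26  → R4 = 26
  SUB R2, R4  → R2 = 161 - 26 = 135
Final: R2 = 135

135


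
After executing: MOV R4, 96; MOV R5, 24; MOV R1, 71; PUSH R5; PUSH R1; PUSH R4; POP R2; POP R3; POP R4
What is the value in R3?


Stack trace (top is rightmost):
  MOV R4, 96  → R4 = 96
  MOV R5, 24  → R5 = 24
  MOV R1, 71  → R1 = 71
  PUSH R5  → stack: [24]
  PUSH R1  → stack: [24, 71]
  PUSH R4  → stack: [24, 71, 96]
  POP R2  → R2 = 96, stack: [24, 71]
  POP R3  → R3 = 71, stack: [24]
  POP R4  → R4 = 24, stack: []
Final: R3 = 71

71


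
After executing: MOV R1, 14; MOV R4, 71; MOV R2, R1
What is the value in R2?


Register state trace:
  MOV R1, 14  → R1 = 14
  MOV R4, 71  → R4 = 71
  MOV R2, R1  → R2 = 14
Final: R2 = 14

14


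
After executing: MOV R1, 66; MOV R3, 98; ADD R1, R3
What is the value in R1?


Register state trace:
  MOV R1, 66  → R1 = 66
  MOV R3, 98  → R3 = 98
  ADD R1, R3  → R1 = 66 + 98 = 164
Final: R1 = 164

164


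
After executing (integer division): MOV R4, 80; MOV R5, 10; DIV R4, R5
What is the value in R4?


Register state trace:
  MOV R4, 80  → R4 = 80
  MOV R5, 10  → R5 = 10
  DIV R4, R5  → R4 = 80 // 10 = 8
Final: R4 = 8

8


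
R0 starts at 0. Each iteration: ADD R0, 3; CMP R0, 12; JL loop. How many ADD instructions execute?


Loop trace (R0 starts at 0, target 12, step 3):
  ADD #1: R0 = 0 + 3 = 3  → 3 < 12, loop
  ADD #2: R0 = 3 + 3 = 6  → 6 < 12, loop
  ADD #3: R0 = 6 + 3 = 9  → 9 < 12, loop
  ADD #4: R0 = 9 + 3 = 12  → 12 >= 12, exit
Total ADD instructions: 4

4


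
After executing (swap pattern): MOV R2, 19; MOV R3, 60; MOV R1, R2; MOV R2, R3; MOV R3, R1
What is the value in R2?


Register state trace (swap pattern):
  MOV R2, 19  → R2 = 19
  MOV R3, 60  → R3 = 60
  MOV R1, R2  → R1 = 19  (save R2)
  MOV R2, R3  → R2 = 60  (R2 gets R3's value)
  MOV R3, R1  → R3 = 19  (R3 gets saved value)
Final: R2 = 60

60


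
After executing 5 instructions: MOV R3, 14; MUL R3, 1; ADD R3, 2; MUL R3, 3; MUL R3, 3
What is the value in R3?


Register state trace:
  MOV R3, 14  → R3 = 14
  MUL R3, 1  → R3 = 14 * 1 = 14
  ADD R3, 2  → R3 = 14 + 2 = 16
  MUL R3, 3  → R3 = 16 * 3 = 48
  MUL R3, 3  → R3 = 48 * 3 = 144
Final: R3 = 144

144


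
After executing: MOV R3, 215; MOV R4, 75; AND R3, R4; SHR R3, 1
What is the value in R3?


Register state trace:
  MOV R3, 215  → R3 = 215 (0b11010111)
  MOV R4, 75  → R4 = 75 (0b01001011)
  AND R3, R4  → R3 = 215 AND 75 = 67 (0b01000011)
  SHR R3, 1  → R3 = 67 >> 1 = 33
Final: R3 = 33

33


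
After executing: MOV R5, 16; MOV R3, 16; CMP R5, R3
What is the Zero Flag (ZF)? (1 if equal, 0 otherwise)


Register state trace:
  MOV R5, 16  → R5 = 16
  MOV R3, 16  → R3 = 16
  CMP R5, R3  → computes 16 - 16 = 0
  Result is zero, so values are equal
ZF = 1

1


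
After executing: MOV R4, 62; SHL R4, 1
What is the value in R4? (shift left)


Register state trace:
  MOV R4, 62  → R4 = 62
  SHL R4, 1  → R4 = 62 << 1 = 62 * 2^1 = 124
Final: R4 = 124

124


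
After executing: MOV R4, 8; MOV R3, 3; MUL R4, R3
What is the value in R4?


Register state trace:
  MOV R4, 8  → R4 = 8
  MOV R3, 3  → R3 = 3
  MUL R4, R3  → R4 = 8 * 3 = 24
Final: R4 = 24

24


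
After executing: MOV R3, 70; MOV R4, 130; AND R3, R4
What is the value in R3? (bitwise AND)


Register state trace:
  MOV R3, 70  → R3 = 70 (0b01000110)
  MOV R4, 130  → R4 = 130 (0b10000010)
  AND R3, R4  → R3 = 70 AND 130 = 2 (0b00000010)
Final: R3 = 2

2


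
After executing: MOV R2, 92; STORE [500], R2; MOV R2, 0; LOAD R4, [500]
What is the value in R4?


Register and memory trace:
  MOV R2, 92  → R2 = 92
  STORE [500], R2  → mem[500] = 92
  MOV R2, 0  → R2 = 0
  LOAD R4, [500]  → R4 = mem[500] = 92
Final: R4 = 92

92


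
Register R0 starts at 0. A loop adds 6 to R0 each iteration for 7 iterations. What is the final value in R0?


Starting value: R0 = 0
  Iter 1: R0 = 0 + 6 = 6
  Iter 2: R0 = 6 + 6 = 12
  Iter 3: R0 = 12 + 6 = 18
  Iter 4: R0 = 18 + 6 = 24
  Iter 5: R0 = 24 + 6 = 30
  Iter 6: R0 = 30 + 6 = 36
  Iter 7: R0 = 36 + 6 = 42
Final: R0 = 42

42


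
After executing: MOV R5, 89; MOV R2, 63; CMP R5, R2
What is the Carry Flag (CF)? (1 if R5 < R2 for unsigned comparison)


Register state trace:
  MOV R5, 89  → R5 = 89
  MOV R2, 63  → R2 = 63
  CMP R5, R2  → unsigned 89 - 63: no borrow
  89 >= 63, so CF = 0
CF = 0

0


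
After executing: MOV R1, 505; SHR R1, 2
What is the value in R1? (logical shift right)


Register state trace:
  MOV R1, 505  → R1 = 505
  SHR R1, 2  → R1 = 505 >> 2 = 505 // 2^2 = 126
Final: R1 = 126

126


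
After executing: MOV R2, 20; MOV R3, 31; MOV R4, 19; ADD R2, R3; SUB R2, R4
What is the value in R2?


Register state trace:
  MOV R2, 20  → R2 = 20
  MOV R3, 31  → R3 = 31
  MOV R4, 19  → R4 = 19
  ADD R2, R3  → R2 = 20 + 31 = 51
  SUB R2, R4  → R2 = 51 - 19 = 32
Final: R2 = 32

32


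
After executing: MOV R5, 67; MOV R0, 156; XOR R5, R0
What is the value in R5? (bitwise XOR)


Register state trace:
  MOV R5, 67  → R5 = 67 (0b01000011)
  MOV R0, 156  → R0 = 156 (0b10011100)
  XOR R5, R0  → R5 = 67 XOR 156 = 223 (0b11011111)
Final: R5 = 223

223


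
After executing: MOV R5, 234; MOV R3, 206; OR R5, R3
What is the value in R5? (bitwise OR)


Register state trace:
  MOV R5, 234  → R5 = 234 (0b11101010)
  MOV R3, 206  → R3 = 206 (0b11001110)
  OR R5, R3   → R5 = 234 OR 206 = 238 (0b11101110)
Final: R5 = 238

238


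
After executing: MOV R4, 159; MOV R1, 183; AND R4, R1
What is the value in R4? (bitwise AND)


Register state trace:
  MOV R4, 159  → R4 = 159 (0b10011111)
  MOV R1, 183  → R1 = 183 (0b10110111)
  AND R4, R1  → R4 = 159 AND 183 = 151 (0b10010111)
Final: R4 = 151

151


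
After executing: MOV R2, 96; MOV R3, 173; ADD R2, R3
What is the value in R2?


Register state trace:
  MOV R2, 96  → R2 = 96
  MOV R3, 173  → R3 = 173
  ADD R2, R3  → R2 = 96 + 173 = 269
Final: R2 = 269

269


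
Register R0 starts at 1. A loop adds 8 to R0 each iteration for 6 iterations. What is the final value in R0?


Starting value: R0 = 1
  Iter 1: R0 = 1 + 8 = 9
  Iter 2: R0 = 9 + 8 = 17
  Iter 3: R0 = 17 + 8 = 25
  Iter 4: R0 = 25 + 8 = 33
  Iter 5: R0 = 33 + 8 = 41
  Iter 6: R0 = 41 + 8 = 49
Final: R0 = 49

49


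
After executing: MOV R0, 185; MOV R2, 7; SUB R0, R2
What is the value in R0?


Register state trace:
  MOV R0, 185  → R0 = 185
  MOV R2, 7  → R2 = 7
  SUB R0, R2  → R0 = 185 - 7 = 178
Final: R0 = 178

178


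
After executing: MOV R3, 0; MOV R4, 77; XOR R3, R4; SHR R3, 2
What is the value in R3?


Register state trace:
  MOV R3, 0  → R3 = 0 (0b00000000)
  MOV R4, 77  → R4 = 77 (0b01001101)
  XOR R3, R4  → R3 = 0 XOR 77 = 77 (0b01001101)
  SHR R3, 2  → R3 = 77 >> 2 = 19
Final: R3 = 19

19


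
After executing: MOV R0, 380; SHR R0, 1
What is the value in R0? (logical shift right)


Register state trace:
  MOV R0, 380  → R0 = 380
  SHR R0, 1  → R0 = 380 >> 1 = 380 // 2^1 = 190
Final: R0 = 190

190


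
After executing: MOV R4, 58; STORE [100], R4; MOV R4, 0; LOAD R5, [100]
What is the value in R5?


Register and memory trace:
  MOV R4, 58  → R4 = 58
  STORE [100], R4  → mem[100] = 58
  MOV R4, 0  → R4 = 0
  LOAD R5, [100]  → R5 = mem[100] = 58
Final: R5 = 58

58


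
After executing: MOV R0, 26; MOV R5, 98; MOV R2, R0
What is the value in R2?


Register state trace:
  MOV R0, 26  → R0 = 26
  MOV R5, 98  → R5 = 98
  MOV R2, R0  → R2 = 26
Final: R2 = 26

26


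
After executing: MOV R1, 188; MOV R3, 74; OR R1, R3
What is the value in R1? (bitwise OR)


Register state trace:
  MOV R1, 188  → R1 = 188 (0b10111100)
  MOV R3, 74  → R3 = 74 (0b01001010)
  OR R1, R3   → R1 = 188 OR 74 = 254 (0b11111110)
Final: R1 = 254

254


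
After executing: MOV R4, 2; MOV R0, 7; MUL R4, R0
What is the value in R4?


Register state trace:
  MOV R4, 2  → R4 = 2
  MOV R0, 7  → R0 = 7
  MUL R4, R0  → R4 = 2 * 7 = 14
Final: R4 = 14

14


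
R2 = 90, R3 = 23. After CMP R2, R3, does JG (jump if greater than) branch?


Trace:
  R2 = 90, R3 = 23
  CMP R2, R3  → compares 90 vs 23
  JG checks: is 90 greater than 23?
  90 > 23, so condition is true
Branch taken: Yes

Yes


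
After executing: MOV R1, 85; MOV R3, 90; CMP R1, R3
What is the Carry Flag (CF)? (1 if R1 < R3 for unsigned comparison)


Register state trace:
  MOV R1, 85  → R1 = 85
  MOV R3, 90  → R3 = 90
  CMP R1, R3  → unsigned 85 - 90: borrow occurs
  85 < 90, so CF = 1
CF = 1

1


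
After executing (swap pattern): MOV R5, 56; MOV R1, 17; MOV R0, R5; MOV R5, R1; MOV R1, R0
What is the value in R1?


Register state trace (swap pattern):
  MOV R5, 56  → R5 = 56
  MOV R1, 17  → R1 = 17
  MOV R0, R5  → R0 = 56  (save R5)
  MOV R5, R1  → R5 = 17  (R5 gets R1's value)
  MOV R1, R0  → R1 = 56  (R1 gets saved value)
Final: R1 = 56

56


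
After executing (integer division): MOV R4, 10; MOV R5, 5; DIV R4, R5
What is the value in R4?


Register state trace:
  MOV R4, 10  → R4 = 10
  MOV R5, 5  → R5 = 5
  DIV R4, R5  → R4 = 10 // 5 = 2
Final: R4 = 2

2


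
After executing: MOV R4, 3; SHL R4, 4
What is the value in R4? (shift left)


Register state trace:
  MOV R4, 3  → R4 = 3
  SHL R4, 4  → R4 = 3 << 4 = 3 * 2^4 = 48
Final: R4 = 48

48


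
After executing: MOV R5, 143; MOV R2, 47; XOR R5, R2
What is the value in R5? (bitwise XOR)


Register state trace:
  MOV R5, 143  → R5 = 143 (0b10001111)
  MOV R2, 47  → R2 = 47 (0b00101111)
  XOR R5, R2  → R5 = 143 XOR 47 = 160 (0b10100000)
Final: R5 = 160

160


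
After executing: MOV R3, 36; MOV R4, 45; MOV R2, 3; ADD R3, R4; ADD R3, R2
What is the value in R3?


Register state trace:
  MOV R3, 36  → R3 = 36
  MOV R4, 45  → R4 = 45
  MOV R2, 3  → R2 = 3
  ADD R3, R4  → R3 = 36 + 45 = 81
  ADD R3, R2  → R3 = 81 + 3 = 84
Final: R3 = 84

84


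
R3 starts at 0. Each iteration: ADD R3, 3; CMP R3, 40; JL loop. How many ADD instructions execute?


Loop trace (R3 starts at 0, target 40, step 3):
  ADD #1: R3 = 0 + 3 = 3  → 3 < 40, loop
  ADD #2: R3 = 3 + 3 = 6  → 6 < 40, loop
  ADD #3: R3 = 6 + 3 = 9  → 9 < 40, loop
  ADD #4: R3 = 9 + 3 = 12  → 12 < 40, loop
  ADD #5: R3 = 12 + 3 = 15  → 15 < 40, loop
  ADD #6: R3 = 15 + 3 = 18  → 18 < 40, loop
  ADD #7: R3 = 18 + 3 = 21  → 21 < 40, loop
  ADD #8: R3 = 21 + 3 = 24  → 24 < 40, loop
  ADD #9: R3 = 24 + 3 = 27  → 27 < 40, loop
  ADD #10: R3 = 27 + 3 = 30  → 30 < 40, loop
  ADD #11: R3 = 30 + 3 = 33  → 33 < 40, loop
  ADD #12: R3 = 33 + 3 = 36  → 36 < 40, loop
  ADD #13: R3 = 36 + 3 = 39  → 39 < 40, loop
  ADD #14: R3 = 39 + 3 = 42  → 42 >= 40, exit
Total ADD instructions: 14

14


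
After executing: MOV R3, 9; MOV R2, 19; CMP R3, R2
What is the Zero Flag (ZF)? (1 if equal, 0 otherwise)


Register state trace:
  MOV R3, 9  → R3 = 9
  MOV R2, 19  → R2 = 19
  CMP R3, R2  → computes 9 - 19 = -10
  Result is nonzero, so values are not equal
ZF = 0

0


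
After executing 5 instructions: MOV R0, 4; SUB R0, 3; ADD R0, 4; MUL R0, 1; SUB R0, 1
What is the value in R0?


Register state trace:
  MOV R0, 4  → R0 = 4
  SUB R0, 3  → R0 = 4 - 3 = 1
  ADD R0, 4  → R0 = 1 + 4 = 5
  MUL R0, 1  → R0 = 5 * 1 = 5
  SUB R0, 1  → R0 = 5 - 1 = 4
Final: R0 = 4

4


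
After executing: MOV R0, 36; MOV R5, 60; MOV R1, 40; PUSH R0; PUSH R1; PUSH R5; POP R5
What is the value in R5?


Stack trace (top is rightmost):
  MOV R0, 36  → R0 = 36
  MOV R5, 60  → R5 = 60
  MOV R1, 40  → R1 = 40
  PUSH R0  → stack: [36]
  PUSH R1  → stack: [36, 40]
  PUSH R5  → stack: [36, 40, 60]
  POP R5  → R5 = 60, stack: [36, 40]
Final: R5 = 60

60


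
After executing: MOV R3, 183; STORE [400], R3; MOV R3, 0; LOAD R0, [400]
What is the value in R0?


Register and memory trace:
  MOV R3, 183  → R3 = 183
  STORE [400], R3  → mem[400] = 183
  MOV R3, 0  → R3 = 0
  LOAD R0, [400]  → R0 = mem[400] = 183
Final: R0 = 183

183


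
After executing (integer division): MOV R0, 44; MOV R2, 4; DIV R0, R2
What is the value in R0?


Register state trace:
  MOV R0, 44  → R0 = 44
  MOV R2, 4  → R2 = 4
  DIV R0, R2  → R0 = 44 // 4 = 11
Final: R0 = 11

11


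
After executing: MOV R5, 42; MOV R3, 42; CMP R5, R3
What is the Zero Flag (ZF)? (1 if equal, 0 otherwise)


Register state trace:
  MOV R5, 42  → R5 = 42
  MOV R3, 42  → R3 = 42
  CMP R5, R3  → computes 42 - 42 = 0
  Result is zero, so values are equal
ZF = 1

1


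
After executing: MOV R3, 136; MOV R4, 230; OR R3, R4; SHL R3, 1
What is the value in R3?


Register state trace:
  MOV R3, 136  → R3 = 136 (0b10001000)
  MOV R4, 230  → R4 = 230 (0b11100110)
  OR R3, R4  → R3 = 136 OR 230 = 238 (0b11101110)
  SHL R3, 1  → R3 = 238 << 1 = 476
Final: R3 = 476

476


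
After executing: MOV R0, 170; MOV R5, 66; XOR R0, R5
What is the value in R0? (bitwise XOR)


Register state trace:
  MOV R0, 170  → R0 = 170 (0b10101010)
  MOV R5, 66  → R5 = 66 (0b01000010)
  XOR R0, R5  → R0 = 170 XOR 66 = 232 (0b11101000)
Final: R0 = 232

232


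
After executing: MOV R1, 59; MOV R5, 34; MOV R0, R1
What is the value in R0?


Register state trace:
  MOV R1, 59  → R1 = 59
  MOV R5, 34  → R5 = 34
  MOV R0, R1  → R0 = 59
Final: R0 = 59

59


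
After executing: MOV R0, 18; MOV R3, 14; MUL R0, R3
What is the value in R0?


Register state trace:
  MOV R0, 18  → R0 = 18
  MOV R3, 14  → R3 = 14
  MUL R0, R3  → R0 = 18 * 14 = 252
Final: R0 = 252

252


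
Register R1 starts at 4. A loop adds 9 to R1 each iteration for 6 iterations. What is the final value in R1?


Starting value: R1 = 4
  Iter 1: R1 = 4 + 9 = 13
  Iter 2: R1 = 13 + 9 = 22
  Iter 3: R1 = 22 + 9 = 31
  Iter 4: R1 = 31 + 9 = 40
  Iter 5: R1 = 40 + 9 = 49
  Iter 6: R1 = 49 + 9 = 58
Final: R1 = 58

58


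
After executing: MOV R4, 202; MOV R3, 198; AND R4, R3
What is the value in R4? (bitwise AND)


Register state trace:
  MOV R4, 202  → R4 = 202 (0b11001010)
  MOV R3, 198  → R3 = 198 (0b11000110)
  AND R4, R3  → R4 = 202 AND 198 = 194 (0b11000010)
Final: R4 = 194

194


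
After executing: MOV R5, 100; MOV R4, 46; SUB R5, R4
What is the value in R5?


Register state trace:
  MOV R5, 100  → R5 = 100
  MOV R4, 46  → R4 = 46
  SUB R5, R4  → R5 = 100 - 46 = 54
Final: R5 = 54

54


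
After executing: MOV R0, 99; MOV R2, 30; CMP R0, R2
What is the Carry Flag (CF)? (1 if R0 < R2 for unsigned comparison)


Register state trace:
  MOV R0, 99  → R0 = 99
  MOV R2, 30  → R2 = 30
  CMP R0, R2  → unsigned 99 - 30: no borrow
  99 >= 30, so CF = 0
CF = 0

0


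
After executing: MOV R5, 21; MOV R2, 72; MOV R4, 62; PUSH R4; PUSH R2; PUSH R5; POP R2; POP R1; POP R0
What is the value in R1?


Stack trace (top is rightmost):
  MOV R5, 21  → R5 = 21
  MOV R2, 72  → R2 = 72
  MOV R4, 62  → R4 = 62
  PUSH R4  → stack: [62]
  PUSH R2  → stack: [62, 72]
  PUSH R5  → stack: [62, 72, 21]
  POP R2  → R2 = 21, stack: [62, 72]
  POP R1  → R1 = 72, stack: [62]
  POP R0  → R0 = 62, stack: []
Final: R1 = 72

72


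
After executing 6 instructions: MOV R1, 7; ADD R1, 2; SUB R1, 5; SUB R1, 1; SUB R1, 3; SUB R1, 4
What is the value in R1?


Register state trace:
  MOV R1, 7  → R1 = 7
  ADD R1, 2  → R1 = 7 + 2 = 9
  SUB R1, 5  → R1 = 9 - 5 = 4
  SUB R1, 1  → R1 = 4 - 1 = 3
  SUB R1, 3  → R1 = 3 - 3 = 0
  SUB R1, 4  → R1 = 0 - 4 = -4
Final: R1 = -4

-4


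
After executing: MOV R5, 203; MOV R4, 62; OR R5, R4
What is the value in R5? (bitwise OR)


Register state trace:
  MOV R5, 203  → R5 = 203 (0b11001011)
  MOV R4, 62  → R4 = 62 (0b00111110)
  OR R5, R4   → R5 = 203 OR 62 = 255 (0b11111111)
Final: R5 = 255

255


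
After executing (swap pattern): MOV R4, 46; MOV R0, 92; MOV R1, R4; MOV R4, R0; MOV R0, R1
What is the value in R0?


Register state trace (swap pattern):
  MOV R4, 46  → R4 = 46
  MOV R0, 92  → R0 = 92
  MOV R1, R4  → R1 = 46  (save R4)
  MOV R4, R0  → R4 = 92  (R4 gets R0's value)
  MOV R0, R1  → R0 = 46  (R0 gets saved value)
Final: R0 = 46

46


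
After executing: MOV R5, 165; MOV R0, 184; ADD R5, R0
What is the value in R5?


Register state trace:
  MOV R5, 165  → R5 = 165
  MOV R0, 184  → R0 = 184
  ADD R5, R0  → R5 = 165 + 184 = 349
Final: R5 = 349

349


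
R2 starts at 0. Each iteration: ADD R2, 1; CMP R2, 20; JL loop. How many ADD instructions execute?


Loop trace (R2 starts at 0, target 20, step 1):
  ADD #1: R2 = 0 + 1 = 1  → 1 < 20, loop
  ADD #2: R2 = 1 + 1 = 2  → 2 < 20, loop
  ADD #3: R2 = 2 + 1 = 3  → 3 < 20, loop
  ADD #4: R2 = 3 + 1 = 4  → 4 < 20, loop
  ADD #5: R2 = 4 + 1 = 5  → 5 < 20, loop
  ADD #6: R2 = 5 + 1 = 6  → 6 < 20, loop
  ADD #7: R2 = 6 + 1 = 7  → 7 < 20, loop
  ADD #8: R2 = 7 + 1 = 8  → 8 < 20, loop
  ADD #9: R2 = 8 + 1 = 9  → 9 < 20, loop
  ADD #10: R2 = 9 + 1 = 10  → 10 < 20, loop
  ADD #11: R2 = 10 + 1 = 11  → 11 < 20, loop
  ADD #12: R2 = 11 + 1 = 12  → 12 < 20, loop
  ADD #13: R2 = 12 + 1 = 13  → 13 < 20, loop
  ADD #14: R2 = 13 + 1 = 14  → 14 < 20, loop
  ADD #15: R2 = 14 + 1 = 15  → 15 < 20, loop
  ADD #16: R2 = 15 + 1 = 16  → 16 < 20, loop
  ADD #17: R2 = 16 + 1 = 17  → 17 < 20, loop
  ADD #18: R2 = 17 + 1 = 18  → 18 < 20, loop
  ADD #19: R2 = 18 + 1 = 19  → 19 < 20, loop
  ADD #20: R2 = 19 + 1 = 20  → 20 >= 20, exit
Total ADD instructions: 20

20


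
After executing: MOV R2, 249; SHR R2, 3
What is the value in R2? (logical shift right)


Register state trace:
  MOV R2, 249  → R2 = 249
  SHR R2, 3  → R2 = 249 >> 3 = 249 // 2^3 = 31
Final: R2 = 31

31


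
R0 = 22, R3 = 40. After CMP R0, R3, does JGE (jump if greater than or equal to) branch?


Trace:
  R0 = 22, R3 = 40
  CMP R0, R3  → compares 22 vs 40
  JGE checks: is 22 greater than or equal to 40?
  22 < 40, so condition is false
Branch taken: No

No


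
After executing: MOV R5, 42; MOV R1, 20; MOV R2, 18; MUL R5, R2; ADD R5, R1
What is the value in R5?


Register state trace:
  MOV R5, 42  → R5 = 42
  MOV R1, 20  → R1 = 20
  MOV R2, 18  → R2 = 18
  MUL R5, R2  → R5 = 42 * 18 = 756
  ADD R5, R1  → R5 = 756 + 20 = 776
Final: R5 = 776

776


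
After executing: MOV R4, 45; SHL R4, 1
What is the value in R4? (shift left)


Register state trace:
  MOV R4, 45  → R4 = 45
  SHL R4, 1  → R4 = 45 << 1 = 45 * 2^1 = 90
Final: R4 = 90

90


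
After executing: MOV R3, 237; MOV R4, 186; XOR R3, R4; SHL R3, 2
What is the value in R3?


Register state trace:
  MOV R3, 237  → R3 = 237 (0b11101101)
  MOV R4, 186  → R4 = 186 (0b10111010)
  XOR R3, R4  → R3 = 237 XOR 186 = 87 (0b01010111)
  SHL R3, 2  → R3 = 87 << 2 = 348
Final: R3 = 348

348


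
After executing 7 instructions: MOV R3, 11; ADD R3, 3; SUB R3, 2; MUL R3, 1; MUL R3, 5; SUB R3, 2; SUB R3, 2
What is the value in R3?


Register state trace:
  MOV R3, 11  → R3 = 11
  ADD R3, 3  → R3 = 11 + 3 = 14
  SUB R3, 2  → R3 = 14 - 2 = 12
  MUL R3, 1  → R3 = 12 * 1 = 12
  MUL R3, 5  → R3 = 12 * 5 = 60
  SUB R3, 2  → R3 = 60 - 2 = 58
  SUB R3, 2  → R3 = 58 - 2 = 56
Final: R3 = 56

56


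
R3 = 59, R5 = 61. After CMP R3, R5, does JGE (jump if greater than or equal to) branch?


Trace:
  R3 = 59, R5 = 61
  CMP R3, R5  → compares 59 vs 61
  JGE checks: is 59 greater than or equal to 61?
  59 < 61, so condition is false
Branch taken: No

No


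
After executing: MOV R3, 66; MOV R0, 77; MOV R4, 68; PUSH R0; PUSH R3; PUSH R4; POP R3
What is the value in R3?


Stack trace (top is rightmost):
  MOV R3, 66  → R3 = 66
  MOV R0, 77  → R0 = 77
  MOV R4, 68  → R4 = 68
  PUSH R0  → stack: [77]
  PUSH R3  → stack: [77, 66]
  PUSH R4  → stack: [77, 66, 68]
  POP R3  → R3 = 68, stack: [77, 66]
Final: R3 = 68

68


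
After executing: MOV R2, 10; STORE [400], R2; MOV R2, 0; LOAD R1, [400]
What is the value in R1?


Register and memory trace:
  MOV R2, 10  → R2 = 10
  STORE [400], R2  → mem[400] = 10
  MOV R2, 0  → R2 = 0
  LOAD R1, [400]  → R1 = mem[400] = 10
Final: R1 = 10

10


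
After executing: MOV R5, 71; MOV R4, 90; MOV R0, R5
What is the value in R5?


Register state trace:
  MOV R5, 71  → R5 = 71
  MOV R4, 90  → R4 = 90
  MOV R0, R5  → R0 = 71
Final: R5 = 71

71


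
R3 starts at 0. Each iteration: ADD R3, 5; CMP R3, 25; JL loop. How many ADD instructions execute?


Loop trace (R3 starts at 0, target 25, step 5):
  ADD #1: R3 = 0 + 5 = 5  → 5 < 25, loop
  ADD #2: R3 = 5 + 5 = 10  → 10 < 25, loop
  ADD #3: R3 = 10 + 5 = 15  → 15 < 25, loop
  ADD #4: R3 = 15 + 5 = 20  → 20 < 25, loop
  ADD #5: R3 = 20 + 5 = 25  → 25 >= 25, exit
Total ADD instructions: 5

5


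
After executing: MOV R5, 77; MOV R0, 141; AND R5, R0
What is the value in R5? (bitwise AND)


Register state trace:
  MOV R5, 77  → R5 = 77 (0b01001101)
  MOV R0, 141  → R0 = 141 (0b10001101)
  AND R5, R0  → R5 = 77 AND 141 = 13 (0b00001101)
Final: R5 = 13

13


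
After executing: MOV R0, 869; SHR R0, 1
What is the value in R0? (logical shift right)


Register state trace:
  MOV R0, 869  → R0 = 869
  SHR R0, 1  → R0 = 869 >> 1 = 869 // 2^1 = 434
Final: R0 = 434

434


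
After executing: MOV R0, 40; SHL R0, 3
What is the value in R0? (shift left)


Register state trace:
  MOV R0, 40  → R0 = 40
  SHL R0, 3  → R0 = 40 << 3 = 40 * 2^3 = 320
Final: R0 = 320

320


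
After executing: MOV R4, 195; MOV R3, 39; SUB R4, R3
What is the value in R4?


Register state trace:
  MOV R4, 195  → R4 = 195
  MOV R3, 39  → R3 = 39
  SUB R4, R3  → R4 = 195 - 39 = 156
Final: R4 = 156

156


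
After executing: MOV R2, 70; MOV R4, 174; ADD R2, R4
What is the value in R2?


Register state trace:
  MOV R2, 70  → R2 = 70
  MOV R4, 174  → R4 = 174
  ADD R2, R4  → R2 = 70 + 174 = 244
Final: R2 = 244

244


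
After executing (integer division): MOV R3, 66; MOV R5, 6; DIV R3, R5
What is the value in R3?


Register state trace:
  MOV R3, 66  → R3 = 66
  MOV R5, 6  → R5 = 6
  DIV R3, R5  → R3 = 66 // 6 = 11
Final: R3 = 11

11


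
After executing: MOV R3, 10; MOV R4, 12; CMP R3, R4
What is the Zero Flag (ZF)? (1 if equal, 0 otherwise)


Register state trace:
  MOV R3, 10  → R3 = 10
  MOV R4, 12  → R4 = 12
  CMP R3, R4  → computes 10 - 12 = -2
  Result is nonzero, so values are not equal
ZF = 0

0


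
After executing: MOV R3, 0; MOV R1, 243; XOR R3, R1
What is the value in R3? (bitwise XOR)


Register state trace:
  MOV R3, 0  → R3 = 0 (0b00000000)
  MOV R1, 243  → R1 = 243 (0b11110011)
  XOR R3, R1  → R3 = 0 XOR 243 = 243 (0b11110011)
Final: R3 = 243

243


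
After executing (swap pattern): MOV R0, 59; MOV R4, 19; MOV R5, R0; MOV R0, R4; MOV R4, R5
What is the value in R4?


Register state trace (swap pattern):
  MOV R0, 59  → R0 = 59
  MOV R4, 19  → R4 = 19
  MOV R5, R0  → R5 = 59  (save R0)
  MOV R0, R4  → R0 = 19  (R0 gets R4's value)
  MOV R4, R5  → R4 = 59  (R4 gets saved value)
Final: R4 = 59

59


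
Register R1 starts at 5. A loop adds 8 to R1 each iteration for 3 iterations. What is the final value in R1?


Starting value: R1 = 5
  Iter 1: R1 = 5 + 8 = 13
  Iter 2: R1 = 13 + 8 = 21
  Iter 3: R1 = 21 + 8 = 29
Final: R1 = 29

29


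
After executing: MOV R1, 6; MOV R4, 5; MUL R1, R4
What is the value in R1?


Register state trace:
  MOV R1, 6  → R1 = 6
  MOV R4, 5  → R4 = 5
  MUL R1, R4  → R1 = 6 * 5 = 30
Final: R1 = 30

30


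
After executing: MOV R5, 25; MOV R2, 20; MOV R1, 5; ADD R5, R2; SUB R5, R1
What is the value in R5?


Register state trace:
  MOV R5, 25  → R5 = 25
  MOV R2, 20  → R2 = 20
  MOV R1, 5  → R1 = 5
  ADD R5, R2  → R5 = 25 + 20 = 45
  SUB R5, R1  → R5 = 45 - 5 = 40
Final: R5 = 40

40


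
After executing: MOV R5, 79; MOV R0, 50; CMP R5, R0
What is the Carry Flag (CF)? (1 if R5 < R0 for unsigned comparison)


Register state trace:
  MOV R5, 79  → R5 = 79
  MOV R0, 50  → R0 = 50
  CMP R5, R0  → unsigned 79 - 50: no borrow
  79 >= 50, so CF = 0
CF = 0

0


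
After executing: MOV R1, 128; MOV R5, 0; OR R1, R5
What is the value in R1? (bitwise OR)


Register state trace:
  MOV R1, 128  → R1 = 128 (0b10000000)
  MOV R5, 0  → R5 = 0 (0b00000000)
  OR R1, R5   → R1 = 128 OR 0 = 128 (0b10000000)
Final: R1 = 128

128


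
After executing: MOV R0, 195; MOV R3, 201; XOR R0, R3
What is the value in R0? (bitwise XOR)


Register state trace:
  MOV R0, 195  → R0 = 195 (0b11000011)
  MOV R3, 201  → R3 = 201 (0b11001001)
  XOR R0, R3  → R0 = 195 XOR 201 = 10 (0b00001010)
Final: R0 = 10

10


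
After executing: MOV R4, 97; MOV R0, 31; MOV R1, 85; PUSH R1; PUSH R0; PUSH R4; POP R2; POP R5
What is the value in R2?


Stack trace (top is rightmost):
  MOV R4, 97  → R4 = 97
  MOV R0, 31  → R0 = 31
  MOV R1, 85  → R1 = 85
  PUSH R1  → stack: [85]
  PUSH R0  → stack: [85, 31]
  PUSH R4  → stack: [85, 31, 97]
  POP R2  → R2 = 97, stack: [85, 31]
  POP R5  → R5 = 31, stack: [85]
Final: R2 = 97

97


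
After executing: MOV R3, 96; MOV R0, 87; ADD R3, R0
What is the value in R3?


Register state trace:
  MOV R3, 96  → R3 = 96
  MOV R0, 87  → R0 = 87
  ADD R3, R0  → R3 = 96 + 87 = 183
Final: R3 = 183

183


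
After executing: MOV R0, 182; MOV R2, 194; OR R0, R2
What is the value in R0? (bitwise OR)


Register state trace:
  MOV R0, 182  → R0 = 182 (0b10110110)
  MOV R2, 194  → R2 = 194 (0b11000010)
  OR R0, R2   → R0 = 182 OR 194 = 246 (0b11110110)
Final: R0 = 246

246


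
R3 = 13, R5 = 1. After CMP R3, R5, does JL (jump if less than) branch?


Trace:
  R3 = 13, R5 = 1
  CMP R3, R5  → compares 13 vs 1
  JL checks: is 13 less than 1?
  13 > 1, so condition is false
Branch taken: No

No


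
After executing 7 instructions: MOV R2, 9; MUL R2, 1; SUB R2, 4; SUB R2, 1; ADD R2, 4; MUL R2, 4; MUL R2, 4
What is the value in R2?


Register state trace:
  MOV R2, 9  → R2 = 9
  MUL R2, 1  → R2 = 9 * 1 = 9
  SUB R2, 4  → R2 = 9 - 4 = 5
  SUB R2, 1  → R2 = 5 - 1 = 4
  ADD R2, 4  → R2 = 4 + 4 = 8
  MUL R2, 4  → R2 = 8 * 4 = 32
  MUL R2, 4  → R2 = 32 * 4 = 128
Final: R2 = 128

128


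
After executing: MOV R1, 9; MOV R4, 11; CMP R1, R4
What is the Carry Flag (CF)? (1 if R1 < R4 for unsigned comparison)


Register state trace:
  MOV R1, 9  → R1 = 9
  MOV R4, 11  → R4 = 11
  CMP R1, R4  → unsigned 9 - 11: borrow occurs
  9 < 11, so CF = 1
CF = 1

1


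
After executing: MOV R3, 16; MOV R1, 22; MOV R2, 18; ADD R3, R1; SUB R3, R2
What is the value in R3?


Register state trace:
  MOV R3, 16  → R3 = 16
  MOV R1, 22  → R1 = 22
  MOV R2, 18  → R2 = 18
  ADD R3, R1  → R3 = 16 + 22 = 38
  SUB R3, R2  → R3 = 38 - 18 = 20
Final: R3 = 20

20


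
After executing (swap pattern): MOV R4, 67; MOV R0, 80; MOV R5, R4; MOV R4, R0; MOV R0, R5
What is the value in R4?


Register state trace (swap pattern):
  MOV R4, 67  → R4 = 67
  MOV R0, 80  → R0 = 80
  MOV R5, R4  → R5 = 67  (save R4)
  MOV R4, R0  → R4 = 80  (R4 gets R0's value)
  MOV R0, R5  → R0 = 67  (R0 gets saved value)
Final: R4 = 80

80


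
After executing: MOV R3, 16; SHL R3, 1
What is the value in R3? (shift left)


Register state trace:
  MOV R3, 16  → R3 = 16
  SHL R3, 1  → R3 = 16 << 1 = 16 * 2^1 = 32
Final: R3 = 32

32


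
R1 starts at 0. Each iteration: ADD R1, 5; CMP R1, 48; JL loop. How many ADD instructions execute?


Loop trace (R1 starts at 0, target 48, step 5):
  ADD #1: R1 = 0 + 5 = 5  → 5 < 48, loop
  ADD #2: R1 = 5 + 5 = 10  → 10 < 48, loop
  ADD #3: R1 = 10 + 5 = 15  → 15 < 48, loop
  ADD #4: R1 = 15 + 5 = 20  → 20 < 48, loop
  ADD #5: R1 = 20 + 5 = 25  → 25 < 48, loop
  ADD #6: R1 = 25 + 5 = 30  → 30 < 48, loop
  ADD #7: R1 = 30 + 5 = 35  → 35 < 48, loop
  ADD #8: R1 = 35 + 5 = 40  → 40 < 48, loop
  ADD #9: R1 = 40 + 5 = 45  → 45 < 48, loop
  ADD #10: R1 = 45 + 5 = 50  → 50 >= 48, exit
Total ADD instructions: 10

10


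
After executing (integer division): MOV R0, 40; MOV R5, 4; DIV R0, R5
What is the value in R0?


Register state trace:
  MOV R0, 40  → R0 = 40
  MOV R5, 4  → R5 = 4
  DIV R0, R5  → R0 = 40 // 4 = 10
Final: R0 = 10

10


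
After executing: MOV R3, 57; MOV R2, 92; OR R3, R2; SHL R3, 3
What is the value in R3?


Register state trace:
  MOV R3, 57  → R3 = 57 (0b00111001)
  MOV R2, 92  → R2 = 92 (0b01011100)
  OR R3, R2  → R3 = 57 OR 92 = 125 (0b01111101)
  SHL R3, 3  → R3 = 125 << 3 = 1000
Final: R3 = 1000

1000


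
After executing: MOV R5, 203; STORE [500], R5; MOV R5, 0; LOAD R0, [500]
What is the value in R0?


Register and memory trace:
  MOV R5, 203  → R5 = 203
  STORE [500], R5  → mem[500] = 203
  MOV R5, 0  → R5 = 0
  LOAD R0, [500]  → R0 = mem[500] = 203
Final: R0 = 203

203


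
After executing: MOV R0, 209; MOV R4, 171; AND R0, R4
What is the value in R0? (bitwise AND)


Register state trace:
  MOV R0, 209  → R0 = 209 (0b11010001)
  MOV R4, 171  → R4 = 171 (0b10101011)
  AND R0, R4  → R0 = 209 AND 171 = 129 (0b10000001)
Final: R0 = 129

129


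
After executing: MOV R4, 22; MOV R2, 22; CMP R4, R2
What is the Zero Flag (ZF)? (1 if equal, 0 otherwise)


Register state trace:
  MOV R4, 22  → R4 = 22
  MOV R2, 22  → R2 = 22
  CMP R4, R2  → computes 22 - 22 = 0
  Result is zero, so values are equal
ZF = 1

1


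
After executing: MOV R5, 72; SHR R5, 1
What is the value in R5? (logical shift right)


Register state trace:
  MOV R5, 72  → R5 = 72
  SHR R5, 1  → R5 = 72 >> 1 = 72 // 2^1 = 36
Final: R5 = 36

36


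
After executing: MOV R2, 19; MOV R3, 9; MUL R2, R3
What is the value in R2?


Register state trace:
  MOV R2, 19  → R2 = 19
  MOV R3, 9  → R3 = 9
  MUL R2, R3  → R2 = 19 * 9 = 171
Final: R2 = 171

171


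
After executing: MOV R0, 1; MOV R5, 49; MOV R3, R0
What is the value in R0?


Register state trace:
  MOV R0, 1  → R0 = 1
  MOV R5, 49  → R5 = 49
  MOV R3, R0  → R3 = 1
Final: R0 = 1

1


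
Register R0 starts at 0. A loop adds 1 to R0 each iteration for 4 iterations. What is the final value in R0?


Starting value: R0 = 0
  Iter 1: R0 = 0 + 1 = 1
  Iter 2: R0 = 1 + 1 = 2
  Iter 3: R0 = 2 + 1 = 3
  Iter 4: R0 = 3 + 1 = 4
Final: R0 = 4

4


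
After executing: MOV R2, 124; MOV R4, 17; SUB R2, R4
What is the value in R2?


Register state trace:
  MOV R2, 124  → R2 = 124
  MOV R4, 17  → R4 = 17
  SUB R2, R4  → R2 = 124 - 17 = 107
Final: R2 = 107

107


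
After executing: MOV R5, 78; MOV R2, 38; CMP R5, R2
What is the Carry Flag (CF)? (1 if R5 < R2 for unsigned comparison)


Register state trace:
  MOV R5, 78  → R5 = 78
  MOV R2, 38  → R2 = 38
  CMP R5, R2  → unsigned 78 - 38: no borrow
  78 >= 38, so CF = 0
CF = 0

0


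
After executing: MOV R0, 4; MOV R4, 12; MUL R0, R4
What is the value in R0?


Register state trace:
  MOV R0, 4  → R0 = 4
  MOV R4, 12  → R4 = 12
  MUL R0, R4  → R0 = 4 * 12 = 48
Final: R0 = 48

48


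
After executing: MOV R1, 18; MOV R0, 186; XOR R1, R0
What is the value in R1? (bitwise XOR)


Register state trace:
  MOV R1, 18  → R1 = 18 (0b00010010)
  MOV R0, 186  → R0 = 186 (0b10111010)
  XOR R1, R0  → R1 = 18 XOR 186 = 168 (0b10101000)
Final: R1 = 168

168


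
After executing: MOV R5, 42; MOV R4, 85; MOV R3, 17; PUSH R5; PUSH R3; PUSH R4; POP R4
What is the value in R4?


Stack trace (top is rightmost):
  MOV R5, 42  → R5 = 42
  MOV R4, 85  → R4 = 85
  MOV R3, 17  → R3 = 17
  PUSH R5  → stack: [42]
  PUSH R3  → stack: [42, 17]
  PUSH R4  → stack: [42, 17, 85]
  POP R4  → R4 = 85, stack: [42, 17]
Final: R4 = 85

85


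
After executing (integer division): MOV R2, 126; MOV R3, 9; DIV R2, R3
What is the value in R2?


Register state trace:
  MOV R2, 126  → R2 = 126
  MOV R3, 9  → R3 = 9
  DIV R2, R3  → R2 = 126 // 9 = 14
Final: R2 = 14

14


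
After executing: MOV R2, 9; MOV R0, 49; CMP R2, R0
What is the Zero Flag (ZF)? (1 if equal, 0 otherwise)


Register state trace:
  MOV R2, 9  → R2 = 9
  MOV R0, 49  → R0 = 49
  CMP R2, R0  → computes 9 - 49 = -40
  Result is nonzero, so values are not equal
ZF = 0

0


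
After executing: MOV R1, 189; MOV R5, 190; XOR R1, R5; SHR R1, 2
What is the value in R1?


Register state trace:
  MOV R1, 189  → R1 = 189 (0b10111101)
  MOV R5, 190  → R5 = 190 (0b10111110)
  XOR R1, R5  → R1 = 189 XOR 190 = 3 (0b00000011)
  SHR R1, 2  → R1 = 3 >> 2 = 0
Final: R1 = 0

0


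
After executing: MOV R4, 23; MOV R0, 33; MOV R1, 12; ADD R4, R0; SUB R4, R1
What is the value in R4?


Register state trace:
  MOV R4, 23  → R4 = 23
  MOV R0, 33  → R0 = 33
  MOV R1, 12  → R1 = 12
  ADD R4, R0  → R4 = 23 + 33 = 56
  SUB R4, R1  → R4 = 56 - 12 = 44
Final: R4 = 44

44


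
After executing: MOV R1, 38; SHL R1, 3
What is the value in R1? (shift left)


Register state trace:
  MOV R1, 38  → R1 = 38
  SHL R1, 3  → R1 = 38 << 3 = 38 * 2^3 = 304
Final: R1 = 304

304


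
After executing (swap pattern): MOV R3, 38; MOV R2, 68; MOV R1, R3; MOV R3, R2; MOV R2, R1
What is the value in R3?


Register state trace (swap pattern):
  MOV R3, 38  → R3 = 38
  MOV R2, 68  → R2 = 68
  MOV R1, R3  → R1 = 38  (save R3)
  MOV R3, R2  → R3 = 68  (R3 gets R2's value)
  MOV R2, R1  → R2 = 38  (R2 gets saved value)
Final: R3 = 68

68


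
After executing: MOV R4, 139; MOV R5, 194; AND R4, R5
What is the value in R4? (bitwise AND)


Register state trace:
  MOV R4, 139  → R4 = 139 (0b10001011)
  MOV R5, 194  → R5 = 194 (0b11000010)
  AND R4, R5  → R4 = 139 AND 194 = 130 (0b10000010)
Final: R4 = 130

130


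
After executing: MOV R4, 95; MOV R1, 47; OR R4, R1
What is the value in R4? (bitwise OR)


Register state trace:
  MOV R4, 95  → R4 = 95 (0b01011111)
  MOV R1, 47  → R1 = 47 (0b00101111)
  OR R4, R1   → R4 = 95 OR 47 = 127 (0b01111111)
Final: R4 = 127

127


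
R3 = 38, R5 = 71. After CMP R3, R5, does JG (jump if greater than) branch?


Trace:
  R3 = 38, R5 = 71
  CMP R3, R5  → compares 38 vs 71
  JG checks: is 38 greater than 71?
  38 < 71, so condition is false
Branch taken: No

No


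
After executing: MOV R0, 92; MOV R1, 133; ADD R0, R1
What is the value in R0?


Register state trace:
  MOV R0, 92  → R0 = 92
  MOV R1, 133  → R1 = 133
  ADD R0, R1  → R0 = 92 + 133 = 225
Final: R0 = 225

225


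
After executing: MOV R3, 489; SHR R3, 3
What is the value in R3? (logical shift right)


Register state trace:
  MOV R3, 489  → R3 = 489
  SHR R3, 3  → R3 = 489 >> 3 = 489 // 2^3 = 61
Final: R3 = 61

61


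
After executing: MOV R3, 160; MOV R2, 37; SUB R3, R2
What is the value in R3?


Register state trace:
  MOV R3, 160  → R3 = 160
  MOV R2, 37  → R2 = 37
  SUB R3, R2  → R3 = 160 - 37 = 123
Final: R3 = 123

123


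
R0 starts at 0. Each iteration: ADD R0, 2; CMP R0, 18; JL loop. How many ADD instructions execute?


Loop trace (R0 starts at 0, target 18, step 2):
  ADD #1: R0 = 0 + 2 = 2  → 2 < 18, loop
  ADD #2: R0 = 2 + 2 = 4  → 4 < 18, loop
  ADD #3: R0 = 4 + 2 = 6  → 6 < 18, loop
  ADD #4: R0 = 6 + 2 = 8  → 8 < 18, loop
  ADD #5: R0 = 8 + 2 = 10  → 10 < 18, loop
  ADD #6: R0 = 10 + 2 = 12  → 12 < 18, loop
  ADD #7: R0 = 12 + 2 = 14  → 14 < 18, loop
  ADD #8: R0 = 14 + 2 = 16  → 16 < 18, loop
  ADD #9: R0 = 16 + 2 = 18  → 18 >= 18, exit
Total ADD instructions: 9

9


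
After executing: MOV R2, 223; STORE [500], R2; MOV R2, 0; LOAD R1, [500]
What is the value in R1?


Register and memory trace:
  MOV R2, 223  → R2 = 223
  STORE [500], R2  → mem[500] = 223
  MOV R2, 0  → R2 = 0
  LOAD R1, [500]  → R1 = mem[500] = 223
Final: R1 = 223

223


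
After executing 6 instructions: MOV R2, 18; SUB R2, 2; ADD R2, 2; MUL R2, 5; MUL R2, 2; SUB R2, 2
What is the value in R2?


Register state trace:
  MOV R2, 18  → R2 = 18
  SUB R2, 2  → R2 = 18 - 2 = 16
  ADD R2, 2  → R2 = 16 + 2 = 18
  MUL R2, 5  → R2 = 18 * 5 = 90
  MUL R2, 2  → R2 = 90 * 2 = 180
  SUB R2, 2  → R2 = 180 - 2 = 178
Final: R2 = 178

178


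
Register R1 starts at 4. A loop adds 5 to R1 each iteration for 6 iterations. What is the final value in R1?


Starting value: R1 = 4
  Iter 1: R1 = 4 + 5 = 9
  Iter 2: R1 = 9 + 5 = 14
  Iter 3: R1 = 14 + 5 = 19
  Iter 4: R1 = 19 + 5 = 24
  Iter 5: R1 = 24 + 5 = 29
  Iter 6: R1 = 29 + 5 = 34
Final: R1 = 34

34


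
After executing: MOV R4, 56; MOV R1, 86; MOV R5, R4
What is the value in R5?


Register state trace:
  MOV R4, 56  → R4 = 56
  MOV R1, 86  → R1 = 86
  MOV R5, R4  → R5 = 56
Final: R5 = 56

56


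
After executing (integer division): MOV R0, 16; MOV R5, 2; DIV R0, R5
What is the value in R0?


Register state trace:
  MOV R0, 16  → R0 = 16
  MOV R5, 2  → R5 = 2
  DIV R0, R5  → R0 = 16 // 2 = 8
Final: R0 = 8

8


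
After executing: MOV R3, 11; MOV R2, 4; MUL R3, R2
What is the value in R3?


Register state trace:
  MOV R3, 11  → R3 = 11
  MOV R2, 4  → R2 = 4
  MUL R3, R2  → R3 = 11 * 4 = 44
Final: R3 = 44

44


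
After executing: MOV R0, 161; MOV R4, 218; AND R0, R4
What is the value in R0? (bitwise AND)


Register state trace:
  MOV R0, 161  → R0 = 161 (0b10100001)
  MOV R4, 218  → R4 = 218 (0b11011010)
  AND R0, R4  → R0 = 161 AND 218 = 128 (0b10000000)
Final: R0 = 128

128


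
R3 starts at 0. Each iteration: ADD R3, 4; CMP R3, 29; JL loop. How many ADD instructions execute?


Loop trace (R3 starts at 0, target 29, step 4):
  ADD #1: R3 = 0 + 4 = 4  → 4 < 29, loop
  ADD #2: R3 = 4 + 4 = 8  → 8 < 29, loop
  ADD #3: R3 = 8 + 4 = 12  → 12 < 29, loop
  ADD #4: R3 = 12 + 4 = 16  → 16 < 29, loop
  ADD #5: R3 = 16 + 4 = 20  → 20 < 29, loop
  ADD #6: R3 = 20 + 4 = 24  → 24 < 29, loop
  ADD #7: R3 = 24 + 4 = 28  → 28 < 29, loop
  ADD #8: R3 = 28 + 4 = 32  → 32 >= 29, exit
Total ADD instructions: 8

8


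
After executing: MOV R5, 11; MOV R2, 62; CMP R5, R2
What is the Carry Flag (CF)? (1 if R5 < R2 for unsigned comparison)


Register state trace:
  MOV R5, 11  → R5 = 11
  MOV R2, 62  → R2 = 62
  CMP R5, R2  → unsigned 11 - 62: borrow occurs
  11 < 62, so CF = 1
CF = 1

1


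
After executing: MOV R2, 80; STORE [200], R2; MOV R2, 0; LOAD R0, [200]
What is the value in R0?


Register and memory trace:
  MOV R2, 80  → R2 = 80
  STORE [200], R2  → mem[200] = 80
  MOV R2, 0  → R2 = 0
  LOAD R0, [200]  → R0 = mem[200] = 80
Final: R0 = 80

80


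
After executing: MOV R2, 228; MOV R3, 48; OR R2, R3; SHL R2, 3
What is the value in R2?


Register state trace:
  MOV R2, 228  → R2 = 228 (0b11100100)
  MOV R3, 48  → R3 = 48 (0b00110000)
  OR R2, R3  → R2 = 228 OR 48 = 244 (0b11110100)
  SHL R2, 3  → R2 = 244 << 3 = 1952
Final: R2 = 1952

1952


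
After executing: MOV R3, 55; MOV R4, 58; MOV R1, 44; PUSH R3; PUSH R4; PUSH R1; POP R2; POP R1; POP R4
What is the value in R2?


Stack trace (top is rightmost):
  MOV R3, 55  → R3 = 55
  MOV R4, 58  → R4 = 58
  MOV R1, 44  → R1 = 44
  PUSH R3  → stack: [55]
  PUSH R4  → stack: [55, 58]
  PUSH R1  → stack: [55, 58, 44]
  POP R2  → R2 = 44, stack: [55, 58]
  POP R1  → R1 = 58, stack: [55]
  POP R4  → R4 = 55, stack: []
Final: R2 = 44

44


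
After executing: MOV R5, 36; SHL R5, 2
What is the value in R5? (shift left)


Register state trace:
  MOV R5, 36  → R5 = 36
  SHL R5, 2  → R5 = 36 << 2 = 36 * 2^2 = 144
Final: R5 = 144

144
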